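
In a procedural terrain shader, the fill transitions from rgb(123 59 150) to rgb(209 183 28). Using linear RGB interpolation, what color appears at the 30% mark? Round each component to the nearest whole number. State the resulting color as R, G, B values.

30% corresponds to t = 0.3.
R = 123 + 0.3 × (209 − 123) = 123 + 0.3 × 86 = 148.8 → 149
G = 59 + 0.3 × (183 − 59) = 59 + 0.3 × 124 = 96.2 → 96
B = 150 + 0.3 × (28 − 150) = 150 + 0.3 × -122 = 113.4 → 113

(149, 96, 113)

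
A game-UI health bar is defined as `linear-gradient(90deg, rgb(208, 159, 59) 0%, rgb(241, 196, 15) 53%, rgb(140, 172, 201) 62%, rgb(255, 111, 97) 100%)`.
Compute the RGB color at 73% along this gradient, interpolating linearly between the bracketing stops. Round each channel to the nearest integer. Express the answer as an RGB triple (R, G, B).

73% lies between the 62% and 100% stops, so the local fraction is t = (73 − 62)/(100 − 62) = 11/38 ≈ 0.2895.
R = 140 + 0.2895 × (255 − 140) = 173.292 → 173
G = 172 + 0.2895 × (111 − 172) = 154.34 → 154
B = 201 + 0.2895 × (97 − 201) = 170.892 → 171

(173, 154, 171)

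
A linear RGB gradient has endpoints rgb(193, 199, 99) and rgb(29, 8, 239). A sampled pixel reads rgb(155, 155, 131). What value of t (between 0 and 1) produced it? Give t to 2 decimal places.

Invert the lerp on the G channel (largest span, 191): t = (155 − 199) / (8 − 199) = -44/-191 = 0.23037.
Check on R: (155 − 193)/(29 − 193) = 0.2317 ✓

0.23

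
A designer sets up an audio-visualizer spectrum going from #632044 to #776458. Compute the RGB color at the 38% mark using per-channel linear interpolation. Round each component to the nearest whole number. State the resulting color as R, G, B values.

(107, 58, 76)

#632044 → (99, 32, 68); #776458 → (119, 100, 88).
38% corresponds to t = 0.38.
R = 99 + 0.38 × (119 − 99) = 99 + 0.38 × 20 = 106.6 → 107
G = 32 + 0.38 × (100 − 32) = 32 + 0.38 × 68 = 57.84 → 58
B = 68 + 0.38 × (88 − 68) = 68 + 0.38 × 20 = 75.6 → 76
So the blended color is (107, 58, 76), about #6b3a4c.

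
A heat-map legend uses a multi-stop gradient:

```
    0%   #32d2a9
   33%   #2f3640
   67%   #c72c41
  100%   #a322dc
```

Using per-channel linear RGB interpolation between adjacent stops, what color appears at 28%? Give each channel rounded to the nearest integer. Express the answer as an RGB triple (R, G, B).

28% lies between the 0% and 33% stops, so the local fraction is t = (28 − 0)/(33 − 0) = 28/33 ≈ 0.8485.
#32d2a9 → (50, 210, 169); #2f3640 → (47, 54, 64).
R = 50 + 0.8485 × (47 − 50) = 47.455 → 47
G = 210 + 0.8485 × (54 − 210) = 77.634 → 78
B = 169 + 0.8485 × (64 − 169) = 79.907 → 80

(47, 78, 80)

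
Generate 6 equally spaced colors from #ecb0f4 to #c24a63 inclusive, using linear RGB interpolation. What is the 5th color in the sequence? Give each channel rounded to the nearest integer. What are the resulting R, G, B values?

With 6 swatches and endpoints inclusive, swatch 5 sits at t = (5 − 1)/(6 − 1) = 4/5 ≈ 0.8.
#ecb0f4 → (236, 176, 244); #c24a63 → (194, 74, 99).
R = 236 + 0.8 × (194 − 236) = 202.4 → 202
G = 176 + 0.8 × (74 − 176) = 94.4 → 94
B = 244 + 0.8 × (99 − 244) = 128 → 128

(202, 94, 128)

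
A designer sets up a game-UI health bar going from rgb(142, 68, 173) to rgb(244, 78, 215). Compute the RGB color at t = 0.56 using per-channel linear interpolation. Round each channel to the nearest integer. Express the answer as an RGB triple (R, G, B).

(199, 74, 197)

R = 142 + 0.56 × (244 − 142) = 142 + 0.56 × 102 = 199.12 → 199
G = 68 + 0.56 × (78 − 68) = 68 + 0.56 × 10 = 73.6 → 74
B = 173 + 0.56 × (215 − 173) = 173 + 0.56 × 42 = 196.52 → 197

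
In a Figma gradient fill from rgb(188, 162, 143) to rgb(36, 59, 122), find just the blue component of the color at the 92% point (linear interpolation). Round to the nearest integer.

124

B = 143 + 0.92 × (122 − 143) = 123.68 → 124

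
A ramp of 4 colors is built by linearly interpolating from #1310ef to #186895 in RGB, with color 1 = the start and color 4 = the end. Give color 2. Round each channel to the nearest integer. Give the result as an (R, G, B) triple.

With 4 swatches and endpoints inclusive, swatch 2 sits at t = (2 − 1)/(4 − 1) = 1/3 ≈ 0.3333.
#1310ef → (19, 16, 239); #186895 → (24, 104, 149).
R = 19 + 0.3333 × (24 − 19) = 20.666 → 21
G = 16 + 0.3333 × (104 − 16) = 45.33 → 45
B = 239 + 0.3333 × (149 − 239) = 209.003 → 209

(21, 45, 209)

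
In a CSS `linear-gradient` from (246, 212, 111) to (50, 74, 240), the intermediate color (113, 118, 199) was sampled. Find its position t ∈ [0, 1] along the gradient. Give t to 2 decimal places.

Invert the lerp on the R channel (largest span, 196): t = (113 − 246) / (50 − 246) = -133/-196 = 0.67857.
Check on G: (118 − 212)/(74 − 212) = 0.6812 ✓

0.68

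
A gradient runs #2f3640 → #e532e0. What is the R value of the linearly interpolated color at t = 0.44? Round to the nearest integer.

R₁ = 47 (from #2f3640), R₂ = 229 (from #e532e0).
R = 47 + 0.44 × (229 − 47) = 127.08 → 127

127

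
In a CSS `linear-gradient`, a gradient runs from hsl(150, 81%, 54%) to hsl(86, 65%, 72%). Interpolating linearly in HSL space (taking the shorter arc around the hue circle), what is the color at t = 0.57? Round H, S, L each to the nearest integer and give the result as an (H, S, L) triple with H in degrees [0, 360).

Hue arc: Δh = 86 − 150 = -64° (|Δh| ≤ 180, already the shorter path).
H = 150 + 0.57 × (-64) = 113.52 → 114°
S = 81 + 0.57 × (65 − 81) = 71.88 → 72%
L = 54 + 0.57 × (72 − 54) = 64.26 → 64%

(114, 72, 64)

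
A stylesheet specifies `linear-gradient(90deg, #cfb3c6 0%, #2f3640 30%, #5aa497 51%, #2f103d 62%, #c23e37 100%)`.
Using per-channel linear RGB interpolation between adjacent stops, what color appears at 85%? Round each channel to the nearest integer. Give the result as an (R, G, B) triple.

85% lies between the 62% and 100% stops, so the local fraction is t = (85 − 62)/(100 − 62) = 23/38 ≈ 0.6053.
#2f103d → (47, 16, 61); #c23e37 → (194, 62, 55).
R = 47 + 0.6053 × (194 − 47) = 135.979 → 136
G = 16 + 0.6053 × (62 − 16) = 43.844 → 44
B = 61 + 0.6053 × (55 − 61) = 57.368 → 57

(136, 44, 57)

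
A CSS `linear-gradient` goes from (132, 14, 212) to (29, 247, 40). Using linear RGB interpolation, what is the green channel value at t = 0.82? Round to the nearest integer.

205

G = 14 + 0.82 × (247 − 14) = 205.06 → 205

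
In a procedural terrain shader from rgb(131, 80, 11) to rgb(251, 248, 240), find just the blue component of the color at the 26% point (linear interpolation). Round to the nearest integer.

B = 11 + 0.26 × (240 − 11) = 70.54 → 71

71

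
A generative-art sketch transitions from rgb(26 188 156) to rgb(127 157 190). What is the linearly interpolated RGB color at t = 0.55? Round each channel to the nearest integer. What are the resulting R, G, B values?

R = 26 + 0.55 × (127 − 26) = 26 + 0.55 × 101 = 81.55 → 82
G = 188 + 0.55 × (157 − 188) = 188 + 0.55 × -31 = 170.95 → 171
B = 156 + 0.55 × (190 − 156) = 156 + 0.55 × 34 = 174.7 → 175

(82, 171, 175)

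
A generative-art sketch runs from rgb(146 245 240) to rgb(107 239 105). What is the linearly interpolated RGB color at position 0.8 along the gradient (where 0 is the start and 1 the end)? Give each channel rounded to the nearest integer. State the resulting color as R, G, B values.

R = 146 + 0.8 × (107 − 146) = 146 + 0.8 × -39 = 114.8 → 115
G = 245 + 0.8 × (239 − 245) = 245 + 0.8 × -6 = 240.2 → 240
B = 240 + 0.8 × (105 − 240) = 240 + 0.8 × -135 = 132 → 132
So the blended color is (115, 240, 132), about #73f084.

(115, 240, 132)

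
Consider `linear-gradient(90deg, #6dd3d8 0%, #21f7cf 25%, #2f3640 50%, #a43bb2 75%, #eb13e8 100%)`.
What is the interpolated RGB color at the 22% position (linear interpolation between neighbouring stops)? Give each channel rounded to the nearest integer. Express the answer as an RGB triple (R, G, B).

22% lies between the 0% and 25% stops, so the local fraction is t = (22 − 0)/(25 − 0) = 22/25 ≈ 0.88.
#6dd3d8 → (109, 211, 216); #21f7cf → (33, 247, 207).
R = 109 + 0.88 × (33 − 109) = 42.12 → 42
G = 211 + 0.88 × (247 − 211) = 242.68 → 243
B = 216 + 0.88 × (207 − 216) = 208.08 → 208

(42, 243, 208)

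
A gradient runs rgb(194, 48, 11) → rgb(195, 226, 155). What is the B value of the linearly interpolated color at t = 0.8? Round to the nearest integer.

B = 11 + 0.8 × (155 − 11) = 126.2 → 126

126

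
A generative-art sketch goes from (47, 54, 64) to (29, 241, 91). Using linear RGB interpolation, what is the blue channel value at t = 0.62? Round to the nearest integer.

B = 64 + 0.62 × (91 − 64) = 80.74 → 81

81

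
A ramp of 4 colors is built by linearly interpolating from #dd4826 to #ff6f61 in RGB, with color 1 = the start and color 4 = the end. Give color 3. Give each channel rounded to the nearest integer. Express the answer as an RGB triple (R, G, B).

With 4 swatches and endpoints inclusive, swatch 3 sits at t = (3 − 1)/(4 − 1) = 2/3 ≈ 0.6667.
#dd4826 → (221, 72, 38); #ff6f61 → (255, 111, 97).
R = 221 + 0.6667 × (255 − 221) = 243.668 → 244
G = 72 + 0.6667 × (111 − 72) = 98.001 → 98
B = 38 + 0.6667 × (97 − 38) = 77.335 → 77

(244, 98, 77)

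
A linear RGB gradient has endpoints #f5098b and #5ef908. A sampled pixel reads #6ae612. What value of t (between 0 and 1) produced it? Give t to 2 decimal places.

Invert the lerp on the G channel (largest span, 240): t = (230 − 9) / (249 − 9) = 221/240 = 0.92083.
Check on R: (106 − 245)/(94 − 245) = 0.9205 ✓

0.92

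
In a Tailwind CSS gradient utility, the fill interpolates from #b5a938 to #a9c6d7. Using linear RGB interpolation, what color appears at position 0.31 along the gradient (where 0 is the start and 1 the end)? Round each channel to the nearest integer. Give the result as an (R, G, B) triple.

#b5a938 → (181, 169, 56); #a9c6d7 → (169, 198, 215).
R = 181 + 0.31 × (169 − 181) = 181 + 0.31 × -12 = 177.28 → 177
G = 169 + 0.31 × (198 − 169) = 169 + 0.31 × 29 = 177.99 → 178
B = 56 + 0.31 × (215 − 56) = 56 + 0.31 × 159 = 105.29 → 105

(177, 178, 105)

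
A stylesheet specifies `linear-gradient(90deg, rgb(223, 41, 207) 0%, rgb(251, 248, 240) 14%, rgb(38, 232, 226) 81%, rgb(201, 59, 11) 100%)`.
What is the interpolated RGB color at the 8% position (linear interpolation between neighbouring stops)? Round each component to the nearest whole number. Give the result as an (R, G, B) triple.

(239, 159, 226)

8% lies between the 0% and 14% stops, so the local fraction is t = (8 − 0)/(14 − 0) = 8/14 ≈ 0.5714.
R = 223 + 0.5714 × (251 − 223) = 238.999 → 239
G = 41 + 0.5714 × (248 − 41) = 159.28 → 159
B = 207 + 0.5714 × (240 − 207) = 225.856 → 226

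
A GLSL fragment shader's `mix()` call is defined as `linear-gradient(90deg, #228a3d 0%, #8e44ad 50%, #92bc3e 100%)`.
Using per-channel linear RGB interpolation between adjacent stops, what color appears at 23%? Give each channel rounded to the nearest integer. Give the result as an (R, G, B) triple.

23% lies between the 0% and 50% stops, so the local fraction is t = (23 − 0)/(50 − 0) = 23/50 ≈ 0.46.
#228a3d → (34, 138, 61); #8e44ad → (142, 68, 173).
R = 34 + 0.46 × (142 − 34) = 83.68 → 84
G = 138 + 0.46 × (68 − 138) = 105.8 → 106
B = 61 + 0.46 × (173 − 61) = 112.52 → 113

(84, 106, 113)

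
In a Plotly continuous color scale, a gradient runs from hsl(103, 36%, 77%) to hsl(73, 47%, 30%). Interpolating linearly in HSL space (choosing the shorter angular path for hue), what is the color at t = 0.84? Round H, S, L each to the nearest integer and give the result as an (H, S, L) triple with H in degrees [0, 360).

Hue arc: Δh = 73 − 103 = -30° (|Δh| ≤ 180, already the shorter path).
H = 103 + 0.84 × (-30) = 77.8 → 78°
S = 36 + 0.84 × (47 − 36) = 45.24 → 45%
L = 77 + 0.84 × (30 − 77) = 37.52 → 38%

(78, 45, 38)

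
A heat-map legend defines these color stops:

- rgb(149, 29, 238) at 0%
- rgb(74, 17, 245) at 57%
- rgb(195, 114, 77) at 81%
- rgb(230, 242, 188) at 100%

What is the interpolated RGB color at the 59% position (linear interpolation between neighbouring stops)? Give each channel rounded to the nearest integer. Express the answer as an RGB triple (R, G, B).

59% lies between the 57% and 81% stops, so the local fraction is t = (59 − 57)/(81 − 57) = 2/24 ≈ 0.0833.
R = 74 + 0.0833 × (195 − 74) = 84.079 → 84
G = 17 + 0.0833 × (114 − 17) = 25.08 → 25
B = 245 + 0.0833 × (77 − 245) = 231.006 → 231

(84, 25, 231)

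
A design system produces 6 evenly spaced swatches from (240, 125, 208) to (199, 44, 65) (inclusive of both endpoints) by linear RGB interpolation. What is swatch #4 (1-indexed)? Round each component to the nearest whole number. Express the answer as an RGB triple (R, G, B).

(215, 76, 122)

With 6 swatches and endpoints inclusive, swatch 4 sits at t = (4 − 1)/(6 − 1) = 3/5 ≈ 0.6.
R = 240 + 0.6 × (199 − 240) = 215.4 → 215
G = 125 + 0.6 × (44 − 125) = 76.4 → 76
B = 208 + 0.6 × (65 − 208) = 122.2 → 122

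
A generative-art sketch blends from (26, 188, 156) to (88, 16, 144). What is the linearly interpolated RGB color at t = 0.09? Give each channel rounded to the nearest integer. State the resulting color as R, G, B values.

R = 26 + 0.09 × (88 − 26) = 26 + 0.09 × 62 = 31.58 → 32
G = 188 + 0.09 × (16 − 188) = 188 + 0.09 × -172 = 172.52 → 173
B = 156 + 0.09 × (144 − 156) = 156 + 0.09 × -12 = 154.92 → 155
So the blended color is (32, 173, 155), about #20ad9b.

(32, 173, 155)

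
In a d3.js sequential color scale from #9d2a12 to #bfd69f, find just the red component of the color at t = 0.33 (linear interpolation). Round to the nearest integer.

R₁ = 157 (from #9d2a12), R₂ = 191 (from #bfd69f).
R = 157 + 0.33 × (191 − 157) = 168.22 → 168

168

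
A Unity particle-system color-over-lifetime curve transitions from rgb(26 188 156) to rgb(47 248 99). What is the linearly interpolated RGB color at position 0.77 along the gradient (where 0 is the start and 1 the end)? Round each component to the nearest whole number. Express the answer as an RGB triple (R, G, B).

R = 26 + 0.77 × (47 − 26) = 26 + 0.77 × 21 = 42.17 → 42
G = 188 + 0.77 × (248 − 188) = 188 + 0.77 × 60 = 234.2 → 234
B = 156 + 0.77 × (99 − 156) = 156 + 0.77 × -57 = 112.11 → 112
So the blended color is (42, 234, 112), about #2aea70.

(42, 234, 112)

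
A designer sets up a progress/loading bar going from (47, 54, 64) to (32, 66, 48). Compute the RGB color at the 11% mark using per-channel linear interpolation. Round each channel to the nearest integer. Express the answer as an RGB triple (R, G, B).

(45, 55, 62)

11% corresponds to t = 0.11.
R = 47 + 0.11 × (32 − 47) = 47 + 0.11 × -15 = 45.35 → 45
G = 54 + 0.11 × (66 − 54) = 54 + 0.11 × 12 = 55.32 → 55
B = 64 + 0.11 × (48 − 64) = 64 + 0.11 × -16 = 62.24 → 62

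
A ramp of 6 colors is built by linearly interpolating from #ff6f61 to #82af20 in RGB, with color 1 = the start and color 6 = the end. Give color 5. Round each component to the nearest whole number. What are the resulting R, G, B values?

With 6 swatches and endpoints inclusive, swatch 5 sits at t = (5 − 1)/(6 − 1) = 4/5 ≈ 0.8.
#ff6f61 → (255, 111, 97); #82af20 → (130, 175, 32).
R = 255 + 0.8 × (130 − 255) = 155 → 155
G = 111 + 0.8 × (175 − 111) = 162.2 → 162
B = 97 + 0.8 × (32 − 97) = 45 → 45

(155, 162, 45)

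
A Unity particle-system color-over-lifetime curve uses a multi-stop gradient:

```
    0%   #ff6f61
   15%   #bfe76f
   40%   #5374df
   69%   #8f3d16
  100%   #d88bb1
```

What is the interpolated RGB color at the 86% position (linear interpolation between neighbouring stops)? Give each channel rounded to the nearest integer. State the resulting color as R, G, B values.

(183, 104, 107)

86% lies between the 69% and 100% stops, so the local fraction is t = (86 − 69)/(100 − 69) = 17/31 ≈ 0.5484.
#8f3d16 → (143, 61, 22); #d88bb1 → (216, 139, 177).
R = 143 + 0.5484 × (216 − 143) = 183.033 → 183
G = 61 + 0.5484 × (139 − 61) = 103.775 → 104
B = 22 + 0.5484 × (177 − 22) = 107.002 → 107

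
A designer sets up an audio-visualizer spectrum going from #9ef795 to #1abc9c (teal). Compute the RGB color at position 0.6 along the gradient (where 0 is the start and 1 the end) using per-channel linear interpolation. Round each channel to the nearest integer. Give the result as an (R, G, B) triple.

#9ef795 → (158, 247, 149); #1abc9c → (26, 188, 156).
R = 158 + 0.6 × (26 − 158) = 158 + 0.6 × -132 = 78.8 → 79
G = 247 + 0.6 × (188 − 247) = 247 + 0.6 × -59 = 211.6 → 212
B = 149 + 0.6 × (156 − 149) = 149 + 0.6 × 7 = 153.2 → 153
So the blended color is (79, 212, 153), about #4fd499.

(79, 212, 153)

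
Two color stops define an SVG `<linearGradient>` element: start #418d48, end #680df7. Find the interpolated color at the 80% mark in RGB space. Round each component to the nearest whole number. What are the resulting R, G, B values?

(96, 39, 212)

#418d48 → (65, 141, 72); #680df7 → (104, 13, 247).
80% corresponds to t = 0.8.
R = 65 + 0.8 × (104 − 65) = 65 + 0.8 × 39 = 96.2 → 96
G = 141 + 0.8 × (13 − 141) = 141 + 0.8 × -128 = 38.6 → 39
B = 72 + 0.8 × (247 − 72) = 72 + 0.8 × 175 = 212 → 212
So the blended color is (96, 39, 212), about #6027d4.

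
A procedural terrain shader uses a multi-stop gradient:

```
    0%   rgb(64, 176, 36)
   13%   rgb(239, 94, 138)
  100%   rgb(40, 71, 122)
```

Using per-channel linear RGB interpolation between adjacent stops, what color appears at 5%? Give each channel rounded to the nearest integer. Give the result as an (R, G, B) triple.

(131, 144, 75)

5% lies between the 0% and 13% stops, so the local fraction is t = (5 − 0)/(13 − 0) = 5/13 ≈ 0.3846.
R = 64 + 0.3846 × (239 − 64) = 131.305 → 131
G = 176 + 0.3846 × (94 − 176) = 144.463 → 144
B = 36 + 0.3846 × (138 − 36) = 75.229 → 75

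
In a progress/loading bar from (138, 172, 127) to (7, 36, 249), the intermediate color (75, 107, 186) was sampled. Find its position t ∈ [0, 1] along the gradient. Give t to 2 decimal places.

Invert the lerp on the G channel (largest span, 136): t = (107 − 172) / (36 − 172) = -65/-136 = 0.47794.
Check on R: (75 − 138)/(7 − 138) = 0.4809 ✓

0.48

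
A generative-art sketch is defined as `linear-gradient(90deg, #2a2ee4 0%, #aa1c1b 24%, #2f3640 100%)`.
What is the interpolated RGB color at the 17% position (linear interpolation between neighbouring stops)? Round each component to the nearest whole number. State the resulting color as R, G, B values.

17% lies between the 0% and 24% stops, so the local fraction is t = (17 − 0)/(24 − 0) = 17/24 ≈ 0.7083.
#2a2ee4 → (42, 46, 228); #aa1c1b → (170, 28, 27).
R = 42 + 0.7083 × (170 − 42) = 132.662 → 133
G = 46 + 0.7083 × (28 − 46) = 33.251 → 33
B = 228 + 0.7083 × (27 − 228) = 85.632 → 86

(133, 33, 86)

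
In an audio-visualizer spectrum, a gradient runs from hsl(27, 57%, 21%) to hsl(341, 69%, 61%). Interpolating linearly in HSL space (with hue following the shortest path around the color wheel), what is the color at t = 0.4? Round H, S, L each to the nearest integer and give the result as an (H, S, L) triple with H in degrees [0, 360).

Hue: 341 − 27 = 314°, but |314| > 180 so the shorter arc goes the other way: Δh = 314 − 360 = -46°.
H = 27 + 0.4 × (-46) = 8.6 → 9°
S = 57 + 0.4 × (69 − 57) = 61.8 → 62%
L = 21 + 0.4 × (61 − 21) = 37 → 37%

(9, 62, 37)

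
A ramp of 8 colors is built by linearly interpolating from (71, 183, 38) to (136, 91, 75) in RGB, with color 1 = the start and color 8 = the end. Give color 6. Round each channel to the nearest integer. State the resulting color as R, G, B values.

With 8 swatches and endpoints inclusive, swatch 6 sits at t = (6 − 1)/(8 − 1) = 5/7 ≈ 0.7143.
R = 71 + 0.7143 × (136 − 71) = 117.43 → 117
G = 183 + 0.7143 × (91 − 183) = 117.284 → 117
B = 38 + 0.7143 × (75 − 38) = 64.429 → 64

(117, 117, 64)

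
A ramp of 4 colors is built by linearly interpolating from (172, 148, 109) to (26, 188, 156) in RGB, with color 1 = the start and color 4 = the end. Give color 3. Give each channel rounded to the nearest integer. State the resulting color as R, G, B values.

With 4 swatches and endpoints inclusive, swatch 3 sits at t = (3 − 1)/(4 − 1) = 2/3 ≈ 0.6667.
R = 172 + 0.6667 × (26 − 172) = 74.662 → 75
G = 148 + 0.6667 × (188 − 148) = 174.668 → 175
B = 109 + 0.6667 × (156 − 109) = 140.335 → 140

(75, 175, 140)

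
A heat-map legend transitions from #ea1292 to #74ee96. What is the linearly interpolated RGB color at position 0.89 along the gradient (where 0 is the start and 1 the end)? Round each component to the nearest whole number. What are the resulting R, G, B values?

(129, 214, 150)

#ea1292 → (234, 18, 146); #74ee96 → (116, 238, 150).
R = 234 + 0.89 × (116 − 234) = 234 + 0.89 × -118 = 128.98 → 129
G = 18 + 0.89 × (238 − 18) = 18 + 0.89 × 220 = 213.8 → 214
B = 146 + 0.89 × (150 − 146) = 146 + 0.89 × 4 = 149.56 → 150
So the blended color is (129, 214, 150), about #81d696.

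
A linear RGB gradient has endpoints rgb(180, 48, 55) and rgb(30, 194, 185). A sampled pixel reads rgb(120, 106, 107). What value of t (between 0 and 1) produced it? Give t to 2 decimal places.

Invert the lerp on the R channel (largest span, 150): t = (120 − 180) / (30 − 180) = -60/-150 = 0.4.
Check on G: (106 − 48)/(194 − 48) = 0.3973 ✓

0.40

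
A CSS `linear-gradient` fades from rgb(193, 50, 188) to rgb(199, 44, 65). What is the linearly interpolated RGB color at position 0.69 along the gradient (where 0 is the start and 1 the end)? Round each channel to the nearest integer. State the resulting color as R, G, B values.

(197, 46, 103)

R = 193 + 0.69 × (199 − 193) = 193 + 0.69 × 6 = 197.14 → 197
G = 50 + 0.69 × (44 − 50) = 50 + 0.69 × -6 = 45.86 → 46
B = 188 + 0.69 × (65 − 188) = 188 + 0.69 × -123 = 103.13 → 103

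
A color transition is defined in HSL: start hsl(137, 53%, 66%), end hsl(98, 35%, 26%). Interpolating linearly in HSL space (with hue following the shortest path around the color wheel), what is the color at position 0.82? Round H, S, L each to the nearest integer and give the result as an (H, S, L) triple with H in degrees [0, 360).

Hue arc: Δh = 98 − 137 = -39° (|Δh| ≤ 180, already the shorter path).
H = 137 + 0.82 × (-39) = 105.02 → 105°
S = 53 + 0.82 × (35 − 53) = 38.24 → 38%
L = 66 + 0.82 × (26 − 66) = 33.2 → 33%

(105, 38, 33)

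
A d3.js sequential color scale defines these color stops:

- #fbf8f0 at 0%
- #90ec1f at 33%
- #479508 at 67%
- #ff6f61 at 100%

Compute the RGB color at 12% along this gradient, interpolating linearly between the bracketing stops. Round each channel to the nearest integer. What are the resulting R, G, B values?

(212, 244, 164)

12% lies between the 0% and 33% stops, so the local fraction is t = (12 − 0)/(33 − 0) = 12/33 ≈ 0.3636.
#fbf8f0 → (251, 248, 240); #90ec1f → (144, 236, 31).
R = 251 + 0.3636 × (144 − 251) = 212.095 → 212
G = 248 + 0.3636 × (236 − 248) = 243.637 → 244
B = 240 + 0.3636 × (31 − 240) = 164.008 → 164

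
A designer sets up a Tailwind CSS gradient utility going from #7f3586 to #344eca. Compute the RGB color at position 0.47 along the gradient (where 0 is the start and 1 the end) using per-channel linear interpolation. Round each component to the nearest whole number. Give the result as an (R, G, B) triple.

#7f3586 → (127, 53, 134); #344eca → (52, 78, 202).
R = 127 + 0.47 × (52 − 127) = 127 + 0.47 × -75 = 91.75 → 92
G = 53 + 0.47 × (78 − 53) = 53 + 0.47 × 25 = 64.75 → 65
B = 134 + 0.47 × (202 − 134) = 134 + 0.47 × 68 = 165.96 → 166

(92, 65, 166)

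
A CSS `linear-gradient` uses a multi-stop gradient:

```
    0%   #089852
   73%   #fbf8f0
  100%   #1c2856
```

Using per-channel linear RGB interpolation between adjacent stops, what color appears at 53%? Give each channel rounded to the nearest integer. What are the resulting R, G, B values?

53% lies between the 0% and 73% stops, so the local fraction is t = (53 − 0)/(73 − 0) = 53/73 ≈ 0.726.
#089852 → (8, 152, 82); #fbf8f0 → (251, 248, 240).
R = 8 + 0.726 × (251 − 8) = 184.418 → 184
G = 152 + 0.726 × (248 − 152) = 221.696 → 222
B = 82 + 0.726 × (240 − 82) = 196.708 → 197

(184, 222, 197)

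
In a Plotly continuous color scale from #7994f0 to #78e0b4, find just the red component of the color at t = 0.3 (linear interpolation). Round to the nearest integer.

121

R₁ = 121 (from #7994f0), R₂ = 120 (from #78e0b4).
R = 121 + 0.3 × (120 − 121) = 120.7 → 121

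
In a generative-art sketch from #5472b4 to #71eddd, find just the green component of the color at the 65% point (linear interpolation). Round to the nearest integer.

194

G₁ = 114 (from #5472b4), G₂ = 237 (from #71eddd).
G = 114 + 0.65 × (237 − 114) = 193.95 → 194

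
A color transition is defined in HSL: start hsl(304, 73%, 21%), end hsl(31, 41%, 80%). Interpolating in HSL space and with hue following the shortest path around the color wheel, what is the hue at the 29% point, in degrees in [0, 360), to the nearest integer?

329

Hue: 31 − 304 = -273°, but |-273| > 180 so the shorter arc goes the other way: Δh = -273 + 360 = 87°.
H = 304 + 0.29 × (87) = 329.23 → 329°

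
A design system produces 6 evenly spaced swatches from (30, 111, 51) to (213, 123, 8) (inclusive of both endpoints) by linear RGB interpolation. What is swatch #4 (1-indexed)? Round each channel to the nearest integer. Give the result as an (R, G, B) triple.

(140, 118, 25)

With 6 swatches and endpoints inclusive, swatch 4 sits at t = (4 − 1)/(6 − 1) = 3/5 ≈ 0.6.
R = 30 + 0.6 × (213 − 30) = 139.8 → 140
G = 111 + 0.6 × (123 − 111) = 118.2 → 118
B = 51 + 0.6 × (8 − 51) = 25.2 → 25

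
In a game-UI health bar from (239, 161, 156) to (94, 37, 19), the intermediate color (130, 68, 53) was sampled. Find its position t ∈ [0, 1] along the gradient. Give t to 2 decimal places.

0.75

Invert the lerp on the R channel (largest span, 145): t = (130 − 239) / (94 − 239) = -109/-145 = 0.75172.
Check on G: (68 − 161)/(37 − 161) = 0.75 ✓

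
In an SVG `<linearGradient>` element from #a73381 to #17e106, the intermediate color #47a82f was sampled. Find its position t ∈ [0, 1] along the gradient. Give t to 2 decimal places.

0.67

Invert the lerp on the G channel (largest span, 174): t = (168 − 51) / (225 − 51) = 117/174 = 0.67241.
Check on R: (71 − 167)/(23 − 167) = 0.6667 ✓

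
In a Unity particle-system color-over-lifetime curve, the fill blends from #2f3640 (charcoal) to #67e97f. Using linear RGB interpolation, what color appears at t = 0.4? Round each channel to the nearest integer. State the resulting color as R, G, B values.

(69, 126, 89)

#2f3640 → (47, 54, 64); #67e97f → (103, 233, 127).
R = 47 + 0.4 × (103 − 47) = 47 + 0.4 × 56 = 69.4 → 69
G = 54 + 0.4 × (233 − 54) = 54 + 0.4 × 179 = 125.6 → 126
B = 64 + 0.4 × (127 − 64) = 64 + 0.4 × 63 = 89.2 → 89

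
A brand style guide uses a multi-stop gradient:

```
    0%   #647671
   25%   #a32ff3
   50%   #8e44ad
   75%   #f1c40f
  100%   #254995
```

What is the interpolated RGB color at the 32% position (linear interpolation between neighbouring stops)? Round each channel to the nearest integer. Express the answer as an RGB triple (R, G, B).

32% lies between the 25% and 50% stops, so the local fraction is t = (32 − 25)/(50 − 25) = 7/25 ≈ 0.28.
#a32ff3 → (163, 47, 243); #8e44ad → (142, 68, 173).
R = 163 + 0.28 × (142 − 163) = 157.12 → 157
G = 47 + 0.28 × (68 − 47) = 52.88 → 53
B = 243 + 0.28 × (173 − 243) = 223.4 → 223

(157, 53, 223)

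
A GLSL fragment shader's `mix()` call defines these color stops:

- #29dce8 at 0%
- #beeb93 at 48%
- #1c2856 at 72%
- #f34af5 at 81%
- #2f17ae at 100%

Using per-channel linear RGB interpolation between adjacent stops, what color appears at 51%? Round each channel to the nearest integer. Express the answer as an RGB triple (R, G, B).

(170, 211, 139)

51% lies between the 48% and 72% stops, so the local fraction is t = (51 − 48)/(72 − 48) = 3/24 ≈ 0.125.
#beeb93 → (190, 235, 147); #1c2856 → (28, 40, 86).
R = 190 + 0.125 × (28 − 190) = 169.75 → 170
G = 235 + 0.125 × (40 − 235) = 210.625 → 211
B = 147 + 0.125 × (86 − 147) = 139.375 → 139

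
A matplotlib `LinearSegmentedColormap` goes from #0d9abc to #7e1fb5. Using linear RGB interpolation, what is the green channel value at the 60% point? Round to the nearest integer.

80

G₁ = 154 (from #0d9abc), G₂ = 31 (from #7e1fb5).
G = 154 + 0.6 × (31 − 154) = 80.2 → 80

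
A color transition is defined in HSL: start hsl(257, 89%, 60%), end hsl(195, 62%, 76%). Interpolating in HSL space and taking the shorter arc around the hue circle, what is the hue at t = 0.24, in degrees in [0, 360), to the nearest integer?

Hue arc: Δh = 195 − 257 = -62° (|Δh| ≤ 180, already the shorter path).
H = 257 + 0.24 × (-62) = 242.12 → 242°

242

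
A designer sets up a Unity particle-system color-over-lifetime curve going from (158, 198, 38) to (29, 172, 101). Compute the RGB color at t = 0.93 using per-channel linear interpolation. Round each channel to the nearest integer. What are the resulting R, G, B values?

R = 158 + 0.93 × (29 − 158) = 158 + 0.93 × -129 = 38.03 → 38
G = 198 + 0.93 × (172 − 198) = 198 + 0.93 × -26 = 173.82 → 174
B = 38 + 0.93 × (101 − 38) = 38 + 0.93 × 63 = 96.59 → 97

(38, 174, 97)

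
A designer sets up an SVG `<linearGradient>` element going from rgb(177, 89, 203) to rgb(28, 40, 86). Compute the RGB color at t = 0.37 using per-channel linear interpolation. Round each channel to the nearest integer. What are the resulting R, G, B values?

(122, 71, 160)

R = 177 + 0.37 × (28 − 177) = 177 + 0.37 × -149 = 121.87 → 122
G = 89 + 0.37 × (40 − 89) = 89 + 0.37 × -49 = 70.87 → 71
B = 203 + 0.37 × (86 − 203) = 203 + 0.37 × -117 = 159.71 → 160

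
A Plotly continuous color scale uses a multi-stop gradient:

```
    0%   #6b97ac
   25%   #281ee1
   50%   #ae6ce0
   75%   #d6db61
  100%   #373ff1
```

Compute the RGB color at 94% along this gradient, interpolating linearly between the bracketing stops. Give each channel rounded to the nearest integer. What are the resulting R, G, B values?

(93, 100, 206)

94% lies between the 75% and 100% stops, so the local fraction is t = (94 − 75)/(100 − 75) = 19/25 ≈ 0.76.
#d6db61 → (214, 219, 97); #373ff1 → (55, 63, 241).
R = 214 + 0.76 × (55 − 214) = 93.16 → 93
G = 219 + 0.76 × (63 − 219) = 100.44 → 100
B = 97 + 0.76 × (241 − 97) = 206.44 → 206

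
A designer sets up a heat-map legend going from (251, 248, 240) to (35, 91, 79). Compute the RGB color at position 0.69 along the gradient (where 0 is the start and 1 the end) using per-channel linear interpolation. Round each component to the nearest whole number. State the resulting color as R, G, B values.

R = 251 + 0.69 × (35 − 251) = 251 + 0.69 × -216 = 101.96 → 102
G = 248 + 0.69 × (91 − 248) = 248 + 0.69 × -157 = 139.67 → 140
B = 240 + 0.69 × (79 − 240) = 240 + 0.69 × -161 = 128.91 → 129
So the blended color is (102, 140, 129), about #668c81.

(102, 140, 129)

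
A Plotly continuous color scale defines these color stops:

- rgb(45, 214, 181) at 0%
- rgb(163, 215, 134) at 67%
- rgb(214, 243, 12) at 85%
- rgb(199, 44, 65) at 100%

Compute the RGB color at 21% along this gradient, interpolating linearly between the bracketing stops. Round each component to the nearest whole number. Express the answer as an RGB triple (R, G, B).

(82, 214, 166)

21% lies between the 0% and 67% stops, so the local fraction is t = (21 − 0)/(67 − 0) = 21/67 ≈ 0.3134.
R = 45 + 0.3134 × (163 − 45) = 81.981 → 82
G = 214 + 0.3134 × (215 − 214) = 214.313 → 214
B = 181 + 0.3134 × (134 − 181) = 166.27 → 166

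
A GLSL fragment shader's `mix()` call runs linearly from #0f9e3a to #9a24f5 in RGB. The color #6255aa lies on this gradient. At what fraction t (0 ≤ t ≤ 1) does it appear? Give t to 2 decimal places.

Invert the lerp on the B channel (largest span, 187): t = (170 − 58) / (245 − 58) = 112/187 = 0.59893.
Check on R: (98 − 15)/(154 − 15) = 0.5971 ✓

0.60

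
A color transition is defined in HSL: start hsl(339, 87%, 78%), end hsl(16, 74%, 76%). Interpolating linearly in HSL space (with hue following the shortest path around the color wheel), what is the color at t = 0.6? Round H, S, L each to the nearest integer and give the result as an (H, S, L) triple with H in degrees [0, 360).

Hue: 16 − 339 = -323°, but |-323| > 180 so the shorter arc goes the other way: Δh = -323 + 360 = 37°.
H = 339 + 0.6 × (37) = 361.2 → 361 → 361 mod 360 = 1°
S = 87 + 0.6 × (74 − 87) = 79.2 → 79%
L = 78 + 0.6 × (76 − 78) = 76.8 → 77%

(1, 79, 77)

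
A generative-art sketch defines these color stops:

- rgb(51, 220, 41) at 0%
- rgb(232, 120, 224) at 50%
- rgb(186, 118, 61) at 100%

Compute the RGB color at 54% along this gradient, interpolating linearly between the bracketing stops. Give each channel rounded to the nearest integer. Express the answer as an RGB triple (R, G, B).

(228, 120, 211)

54% lies between the 50% and 100% stops, so the local fraction is t = (54 − 50)/(100 − 50) = 4/50 ≈ 0.08.
R = 232 + 0.08 × (186 − 232) = 228.32 → 228
G = 120 + 0.08 × (118 − 120) = 119.84 → 120
B = 224 + 0.08 × (61 − 224) = 210.96 → 211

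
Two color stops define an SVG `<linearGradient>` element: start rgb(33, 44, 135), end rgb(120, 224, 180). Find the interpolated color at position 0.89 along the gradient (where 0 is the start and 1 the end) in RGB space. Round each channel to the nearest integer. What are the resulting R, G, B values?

R = 33 + 0.89 × (120 − 33) = 33 + 0.89 × 87 = 110.43 → 110
G = 44 + 0.89 × (224 − 44) = 44 + 0.89 × 180 = 204.2 → 204
B = 135 + 0.89 × (180 − 135) = 135 + 0.89 × 45 = 175.05 → 175

(110, 204, 175)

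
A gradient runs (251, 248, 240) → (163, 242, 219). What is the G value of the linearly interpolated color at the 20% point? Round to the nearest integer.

G = 248 + 0.2 × (242 − 248) = 246.8 → 247

247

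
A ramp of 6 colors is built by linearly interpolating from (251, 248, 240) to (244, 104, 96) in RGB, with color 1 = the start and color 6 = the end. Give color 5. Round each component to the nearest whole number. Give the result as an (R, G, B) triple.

With 6 swatches and endpoints inclusive, swatch 5 sits at t = (5 − 1)/(6 − 1) = 4/5 ≈ 0.8.
R = 251 + 0.8 × (244 − 251) = 245.4 → 245
G = 248 + 0.8 × (104 − 248) = 132.8 → 133
B = 240 + 0.8 × (96 − 240) = 124.8 → 125

(245, 133, 125)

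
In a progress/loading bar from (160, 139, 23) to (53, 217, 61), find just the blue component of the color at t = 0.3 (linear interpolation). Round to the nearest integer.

B = 23 + 0.3 × (61 − 23) = 34.4 → 34

34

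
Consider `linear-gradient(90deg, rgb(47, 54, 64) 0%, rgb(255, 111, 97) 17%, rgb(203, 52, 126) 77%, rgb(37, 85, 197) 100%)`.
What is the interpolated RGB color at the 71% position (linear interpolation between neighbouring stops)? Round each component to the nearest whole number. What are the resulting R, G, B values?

71% lies between the 17% and 77% stops, so the local fraction is t = (71 − 17)/(77 − 17) = 54/60 ≈ 0.9.
R = 255 + 0.9 × (203 − 255) = 208.2 → 208
G = 111 + 0.9 × (52 − 111) = 57.9 → 58
B = 97 + 0.9 × (126 − 97) = 123.1 → 123

(208, 58, 123)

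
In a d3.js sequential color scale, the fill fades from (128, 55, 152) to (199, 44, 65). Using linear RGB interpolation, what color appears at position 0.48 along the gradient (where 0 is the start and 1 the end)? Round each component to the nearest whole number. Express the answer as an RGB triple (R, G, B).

R = 128 + 0.48 × (199 − 128) = 128 + 0.48 × 71 = 162.08 → 162
G = 55 + 0.48 × (44 − 55) = 55 + 0.48 × -11 = 49.72 → 50
B = 152 + 0.48 × (65 − 152) = 152 + 0.48 × -87 = 110.24 → 110

(162, 50, 110)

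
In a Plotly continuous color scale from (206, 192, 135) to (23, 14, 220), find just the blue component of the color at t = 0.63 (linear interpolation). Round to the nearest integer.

B = 135 + 0.63 × (220 − 135) = 188.55 → 189

189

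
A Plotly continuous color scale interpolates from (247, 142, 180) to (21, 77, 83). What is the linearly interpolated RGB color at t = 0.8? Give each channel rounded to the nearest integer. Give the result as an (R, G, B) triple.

R = 247 + 0.8 × (21 − 247) = 247 + 0.8 × -226 = 66.2 → 66
G = 142 + 0.8 × (77 − 142) = 142 + 0.8 × -65 = 90 → 90
B = 180 + 0.8 × (83 − 180) = 180 + 0.8 × -97 = 102.4 → 102

(66, 90, 102)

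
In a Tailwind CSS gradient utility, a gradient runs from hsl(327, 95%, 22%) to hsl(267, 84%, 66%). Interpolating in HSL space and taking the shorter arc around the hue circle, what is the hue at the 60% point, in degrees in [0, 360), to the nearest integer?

291

Hue arc: Δh = 267 − 327 = -60° (|Δh| ≤ 180, already the shorter path).
H = 327 + 0.6 × (-60) = 291 → 291°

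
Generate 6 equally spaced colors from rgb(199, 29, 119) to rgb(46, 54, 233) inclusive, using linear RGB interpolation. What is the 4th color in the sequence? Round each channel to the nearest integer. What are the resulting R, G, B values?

(107, 44, 187)

With 6 swatches and endpoints inclusive, swatch 4 sits at t = (4 − 1)/(6 − 1) = 3/5 ≈ 0.6.
R = 199 + 0.6 × (46 − 199) = 107.2 → 107
G = 29 + 0.6 × (54 − 29) = 44 → 44
B = 119 + 0.6 × (233 − 119) = 187.4 → 187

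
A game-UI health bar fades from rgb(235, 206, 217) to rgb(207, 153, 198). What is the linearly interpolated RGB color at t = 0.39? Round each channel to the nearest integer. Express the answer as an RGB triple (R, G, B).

R = 235 + 0.39 × (207 − 235) = 235 + 0.39 × -28 = 224.08 → 224
G = 206 + 0.39 × (153 − 206) = 206 + 0.39 × -53 = 185.33 → 185
B = 217 + 0.39 × (198 − 217) = 217 + 0.39 × -19 = 209.59 → 210

(224, 185, 210)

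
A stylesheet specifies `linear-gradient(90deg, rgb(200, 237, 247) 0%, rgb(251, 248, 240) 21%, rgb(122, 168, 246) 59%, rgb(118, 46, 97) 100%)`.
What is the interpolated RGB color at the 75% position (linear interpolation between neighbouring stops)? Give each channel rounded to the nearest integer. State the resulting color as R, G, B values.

(120, 120, 188)

75% lies between the 59% and 100% stops, so the local fraction is t = (75 − 59)/(100 − 59) = 16/41 ≈ 0.3902.
R = 122 + 0.3902 × (118 − 122) = 120.439 → 120
G = 168 + 0.3902 × (46 − 168) = 120.396 → 120
B = 246 + 0.3902 × (97 − 246) = 187.86 → 188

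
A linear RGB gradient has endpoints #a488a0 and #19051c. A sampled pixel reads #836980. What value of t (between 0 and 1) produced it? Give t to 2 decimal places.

0.24

Invert the lerp on the R channel (largest span, 139): t = (131 − 164) / (25 − 164) = -33/-139 = 0.23741.
Check on G: (105 − 136)/(5 − 136) = 0.2366 ✓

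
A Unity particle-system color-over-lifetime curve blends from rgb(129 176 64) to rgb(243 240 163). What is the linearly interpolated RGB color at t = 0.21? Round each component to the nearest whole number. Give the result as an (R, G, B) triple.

R = 129 + 0.21 × (243 − 129) = 129 + 0.21 × 114 = 152.94 → 153
G = 176 + 0.21 × (240 − 176) = 176 + 0.21 × 64 = 189.44 → 189
B = 64 + 0.21 × (163 − 64) = 64 + 0.21 × 99 = 84.79 → 85

(153, 189, 85)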